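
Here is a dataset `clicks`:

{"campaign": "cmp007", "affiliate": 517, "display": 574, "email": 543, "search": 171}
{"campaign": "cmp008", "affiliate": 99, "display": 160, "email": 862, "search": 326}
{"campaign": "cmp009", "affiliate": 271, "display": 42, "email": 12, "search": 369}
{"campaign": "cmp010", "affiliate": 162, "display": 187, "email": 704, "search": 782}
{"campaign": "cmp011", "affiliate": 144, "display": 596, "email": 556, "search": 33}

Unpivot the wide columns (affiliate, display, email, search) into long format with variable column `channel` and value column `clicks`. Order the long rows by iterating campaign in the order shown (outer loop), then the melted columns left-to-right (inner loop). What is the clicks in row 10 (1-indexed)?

20 rows total (5 × 4). Row 10: index ⌊(10-1)/4⌋ = 2 into campaign → cmp009; (10-1) mod 4 = 1 into the melted columns → display.
So row 10 is (cmp009, display, 42); clicks = 42.

42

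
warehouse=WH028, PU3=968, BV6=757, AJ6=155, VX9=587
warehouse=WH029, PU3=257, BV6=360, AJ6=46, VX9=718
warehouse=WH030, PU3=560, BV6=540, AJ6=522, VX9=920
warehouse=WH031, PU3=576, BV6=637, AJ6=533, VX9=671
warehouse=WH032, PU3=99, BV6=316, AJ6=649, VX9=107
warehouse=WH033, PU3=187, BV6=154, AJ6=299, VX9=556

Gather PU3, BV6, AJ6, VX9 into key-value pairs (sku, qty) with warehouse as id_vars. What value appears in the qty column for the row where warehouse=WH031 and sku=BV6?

Unpivoting turns each (warehouse, wide-column) pair into one long row.
The wide cell at row WH031, column BV6 holds 637, so the long row (WH031, BV6) has qty=637.

637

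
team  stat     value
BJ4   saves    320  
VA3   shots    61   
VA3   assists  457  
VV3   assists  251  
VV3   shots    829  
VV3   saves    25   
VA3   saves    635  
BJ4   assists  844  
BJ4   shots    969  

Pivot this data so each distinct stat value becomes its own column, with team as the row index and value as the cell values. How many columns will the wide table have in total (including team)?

1 column for team plus 3 distinct stat values → 4 columns.

4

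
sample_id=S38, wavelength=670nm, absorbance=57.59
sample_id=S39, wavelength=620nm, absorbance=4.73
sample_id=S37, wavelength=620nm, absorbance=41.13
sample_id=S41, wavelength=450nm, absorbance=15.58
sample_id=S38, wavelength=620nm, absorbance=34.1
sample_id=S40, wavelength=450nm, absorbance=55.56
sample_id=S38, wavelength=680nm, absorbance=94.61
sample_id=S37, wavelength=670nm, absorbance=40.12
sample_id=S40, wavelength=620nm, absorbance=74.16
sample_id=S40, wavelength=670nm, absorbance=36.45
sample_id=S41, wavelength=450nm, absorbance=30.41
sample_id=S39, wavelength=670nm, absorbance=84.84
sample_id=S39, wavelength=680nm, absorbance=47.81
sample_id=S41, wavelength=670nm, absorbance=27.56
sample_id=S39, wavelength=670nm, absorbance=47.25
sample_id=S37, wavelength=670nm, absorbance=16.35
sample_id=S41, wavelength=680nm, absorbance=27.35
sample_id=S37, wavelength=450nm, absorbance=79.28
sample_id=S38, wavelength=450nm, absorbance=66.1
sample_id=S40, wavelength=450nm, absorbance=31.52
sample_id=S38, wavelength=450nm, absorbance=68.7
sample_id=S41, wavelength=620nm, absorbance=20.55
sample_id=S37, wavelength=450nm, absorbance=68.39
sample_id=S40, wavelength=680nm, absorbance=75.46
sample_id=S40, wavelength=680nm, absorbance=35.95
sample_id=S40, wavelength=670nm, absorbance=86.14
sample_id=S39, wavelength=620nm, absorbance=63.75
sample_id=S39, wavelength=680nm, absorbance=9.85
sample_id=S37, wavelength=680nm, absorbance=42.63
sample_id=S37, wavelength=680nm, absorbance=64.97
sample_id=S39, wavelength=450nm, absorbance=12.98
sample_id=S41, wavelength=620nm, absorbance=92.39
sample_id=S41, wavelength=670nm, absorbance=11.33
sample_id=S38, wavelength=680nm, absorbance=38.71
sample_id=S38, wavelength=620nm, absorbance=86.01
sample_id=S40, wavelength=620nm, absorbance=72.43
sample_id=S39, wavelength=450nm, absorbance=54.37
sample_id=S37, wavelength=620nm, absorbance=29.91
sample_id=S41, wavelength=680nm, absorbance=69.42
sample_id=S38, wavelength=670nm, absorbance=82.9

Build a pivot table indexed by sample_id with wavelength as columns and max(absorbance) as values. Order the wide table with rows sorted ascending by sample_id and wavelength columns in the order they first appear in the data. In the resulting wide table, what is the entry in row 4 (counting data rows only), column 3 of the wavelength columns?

With rows sorted ascending by sample_id, row 4 is sample_id=S40. wavelength columns in first-appearance order: 670nm, 620nm, 450nm, 680nm; column 3 is 450nm.
Long rows with sample_id=S40, wavelength=450nm: max(55.56, 31.52) = 55.56.

55.56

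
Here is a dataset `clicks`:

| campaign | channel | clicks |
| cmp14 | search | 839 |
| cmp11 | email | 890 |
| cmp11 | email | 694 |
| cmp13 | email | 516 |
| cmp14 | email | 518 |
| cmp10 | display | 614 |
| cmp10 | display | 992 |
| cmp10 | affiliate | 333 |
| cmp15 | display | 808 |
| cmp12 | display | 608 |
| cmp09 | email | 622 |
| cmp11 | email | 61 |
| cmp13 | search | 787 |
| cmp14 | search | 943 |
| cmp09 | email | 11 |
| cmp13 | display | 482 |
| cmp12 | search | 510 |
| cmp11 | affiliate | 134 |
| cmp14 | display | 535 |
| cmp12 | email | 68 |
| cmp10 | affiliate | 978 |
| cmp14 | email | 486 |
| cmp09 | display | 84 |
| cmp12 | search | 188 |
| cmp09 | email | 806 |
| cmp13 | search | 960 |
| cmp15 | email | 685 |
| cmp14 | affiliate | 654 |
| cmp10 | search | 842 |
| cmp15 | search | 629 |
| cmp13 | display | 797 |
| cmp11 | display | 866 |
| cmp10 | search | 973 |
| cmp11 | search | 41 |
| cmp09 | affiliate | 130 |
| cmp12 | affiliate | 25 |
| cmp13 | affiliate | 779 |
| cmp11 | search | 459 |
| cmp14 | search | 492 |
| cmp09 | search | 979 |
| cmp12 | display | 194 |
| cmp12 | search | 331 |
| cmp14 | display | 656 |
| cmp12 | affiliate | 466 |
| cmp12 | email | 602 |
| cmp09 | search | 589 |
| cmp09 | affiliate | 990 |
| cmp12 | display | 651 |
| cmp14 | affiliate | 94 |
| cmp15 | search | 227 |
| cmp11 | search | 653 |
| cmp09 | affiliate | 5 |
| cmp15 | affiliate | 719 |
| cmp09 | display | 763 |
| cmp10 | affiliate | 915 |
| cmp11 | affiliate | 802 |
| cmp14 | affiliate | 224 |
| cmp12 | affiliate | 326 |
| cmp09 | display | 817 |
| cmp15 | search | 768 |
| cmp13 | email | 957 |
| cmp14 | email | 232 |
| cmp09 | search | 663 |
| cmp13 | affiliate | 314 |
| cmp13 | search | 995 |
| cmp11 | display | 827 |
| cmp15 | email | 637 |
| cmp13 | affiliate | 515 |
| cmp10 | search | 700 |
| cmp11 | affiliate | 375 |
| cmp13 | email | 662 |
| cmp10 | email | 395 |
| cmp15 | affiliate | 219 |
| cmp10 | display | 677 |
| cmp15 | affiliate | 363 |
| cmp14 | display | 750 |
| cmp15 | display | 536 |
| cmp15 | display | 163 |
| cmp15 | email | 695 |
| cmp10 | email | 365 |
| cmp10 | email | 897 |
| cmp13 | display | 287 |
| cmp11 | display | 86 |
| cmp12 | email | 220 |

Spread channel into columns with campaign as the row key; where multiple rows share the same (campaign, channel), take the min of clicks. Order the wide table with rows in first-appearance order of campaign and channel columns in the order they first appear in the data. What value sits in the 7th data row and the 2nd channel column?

11

With rows in first-appearance order of campaign, row 7 is campaign=cmp09. channel columns in first-appearance order: search, email, display, affiliate; column 2 is email.
Long rows with campaign=cmp09, channel=email: min(622, 11, 806) = 11.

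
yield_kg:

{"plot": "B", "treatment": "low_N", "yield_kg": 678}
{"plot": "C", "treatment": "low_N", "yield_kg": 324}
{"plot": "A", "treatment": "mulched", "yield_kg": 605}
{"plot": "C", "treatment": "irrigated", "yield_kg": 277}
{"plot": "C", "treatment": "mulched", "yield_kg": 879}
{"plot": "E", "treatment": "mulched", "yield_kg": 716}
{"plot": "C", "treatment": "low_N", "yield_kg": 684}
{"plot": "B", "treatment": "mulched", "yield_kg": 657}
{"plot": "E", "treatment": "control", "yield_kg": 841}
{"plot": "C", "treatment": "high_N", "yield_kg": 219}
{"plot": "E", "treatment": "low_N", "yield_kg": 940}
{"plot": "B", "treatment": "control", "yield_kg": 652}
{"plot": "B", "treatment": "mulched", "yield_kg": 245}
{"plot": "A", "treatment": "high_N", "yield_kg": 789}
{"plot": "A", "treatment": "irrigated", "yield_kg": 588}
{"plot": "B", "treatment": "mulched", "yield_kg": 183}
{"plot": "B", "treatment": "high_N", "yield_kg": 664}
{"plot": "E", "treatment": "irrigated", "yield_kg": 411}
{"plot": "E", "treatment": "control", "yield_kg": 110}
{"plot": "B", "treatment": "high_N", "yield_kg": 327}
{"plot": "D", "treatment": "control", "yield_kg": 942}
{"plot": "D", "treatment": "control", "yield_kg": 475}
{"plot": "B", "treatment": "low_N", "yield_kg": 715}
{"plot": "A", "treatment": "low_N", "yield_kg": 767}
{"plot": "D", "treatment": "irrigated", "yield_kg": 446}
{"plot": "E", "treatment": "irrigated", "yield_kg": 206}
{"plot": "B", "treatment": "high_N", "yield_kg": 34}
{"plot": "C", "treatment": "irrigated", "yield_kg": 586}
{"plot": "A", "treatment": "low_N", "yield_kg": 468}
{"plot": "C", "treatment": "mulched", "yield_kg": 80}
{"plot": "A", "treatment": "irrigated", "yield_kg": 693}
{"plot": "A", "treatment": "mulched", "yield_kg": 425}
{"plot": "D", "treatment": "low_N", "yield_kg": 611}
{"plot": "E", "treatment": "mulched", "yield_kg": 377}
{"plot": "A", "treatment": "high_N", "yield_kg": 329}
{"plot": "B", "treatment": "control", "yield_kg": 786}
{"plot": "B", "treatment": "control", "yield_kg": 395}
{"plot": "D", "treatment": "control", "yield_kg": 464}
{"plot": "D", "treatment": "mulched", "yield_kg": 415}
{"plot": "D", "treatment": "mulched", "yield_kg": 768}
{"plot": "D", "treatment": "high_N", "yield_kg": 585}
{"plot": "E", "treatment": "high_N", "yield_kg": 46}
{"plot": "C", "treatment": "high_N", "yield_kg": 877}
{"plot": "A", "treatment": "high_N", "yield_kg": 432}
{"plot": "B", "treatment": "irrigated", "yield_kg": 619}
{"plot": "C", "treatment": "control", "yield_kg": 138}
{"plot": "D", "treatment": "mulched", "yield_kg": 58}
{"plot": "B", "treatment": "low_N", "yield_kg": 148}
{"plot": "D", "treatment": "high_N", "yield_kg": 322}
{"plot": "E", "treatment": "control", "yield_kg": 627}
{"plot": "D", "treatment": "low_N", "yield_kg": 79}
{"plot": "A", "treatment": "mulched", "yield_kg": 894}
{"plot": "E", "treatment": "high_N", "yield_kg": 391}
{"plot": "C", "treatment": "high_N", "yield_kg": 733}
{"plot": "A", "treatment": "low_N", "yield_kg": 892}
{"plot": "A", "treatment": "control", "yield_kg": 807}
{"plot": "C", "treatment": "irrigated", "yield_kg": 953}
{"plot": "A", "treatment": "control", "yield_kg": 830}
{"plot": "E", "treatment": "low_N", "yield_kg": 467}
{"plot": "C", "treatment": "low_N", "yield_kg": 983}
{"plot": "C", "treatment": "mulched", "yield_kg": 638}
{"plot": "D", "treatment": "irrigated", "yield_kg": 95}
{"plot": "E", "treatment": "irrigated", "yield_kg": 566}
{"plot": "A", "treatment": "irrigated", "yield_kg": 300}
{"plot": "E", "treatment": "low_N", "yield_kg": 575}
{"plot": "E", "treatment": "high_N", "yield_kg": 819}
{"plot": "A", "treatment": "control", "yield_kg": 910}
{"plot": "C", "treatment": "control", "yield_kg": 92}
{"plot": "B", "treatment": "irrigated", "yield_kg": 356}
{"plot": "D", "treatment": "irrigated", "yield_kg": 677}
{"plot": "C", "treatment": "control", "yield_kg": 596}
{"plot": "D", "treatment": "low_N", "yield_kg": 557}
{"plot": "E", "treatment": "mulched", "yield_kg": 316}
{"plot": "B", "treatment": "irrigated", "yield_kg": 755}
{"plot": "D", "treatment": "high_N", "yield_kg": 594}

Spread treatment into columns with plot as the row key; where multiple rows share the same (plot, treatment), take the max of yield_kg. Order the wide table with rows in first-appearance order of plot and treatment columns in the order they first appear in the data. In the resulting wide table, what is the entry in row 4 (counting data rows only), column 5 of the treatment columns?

With rows in first-appearance order of plot, row 4 is plot=E. treatment columns in first-appearance order: low_N, mulched, irrigated, control, high_N; column 5 is high_N.
Long rows with plot=E, treatment=high_N: max(46, 391, 819) = 819.

819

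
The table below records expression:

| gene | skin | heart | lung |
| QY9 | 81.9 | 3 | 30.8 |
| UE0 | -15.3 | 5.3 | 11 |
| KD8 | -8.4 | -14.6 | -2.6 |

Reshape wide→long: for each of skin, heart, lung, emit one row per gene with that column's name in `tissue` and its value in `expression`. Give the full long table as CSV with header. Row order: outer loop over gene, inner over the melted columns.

gene,tissue,expression
QY9,skin,81.9
QY9,heart,3
QY9,lung,30.8
UE0,skin,-15.3
UE0,heart,5.3
UE0,lung,11
KD8,skin,-8.4
KD8,heart,-14.6
KD8,lung,-2.6

Each (gene, column) pair becomes one row: 3 × 3 = 9 rows.
For example, (QY9, skin) → expression=81.9.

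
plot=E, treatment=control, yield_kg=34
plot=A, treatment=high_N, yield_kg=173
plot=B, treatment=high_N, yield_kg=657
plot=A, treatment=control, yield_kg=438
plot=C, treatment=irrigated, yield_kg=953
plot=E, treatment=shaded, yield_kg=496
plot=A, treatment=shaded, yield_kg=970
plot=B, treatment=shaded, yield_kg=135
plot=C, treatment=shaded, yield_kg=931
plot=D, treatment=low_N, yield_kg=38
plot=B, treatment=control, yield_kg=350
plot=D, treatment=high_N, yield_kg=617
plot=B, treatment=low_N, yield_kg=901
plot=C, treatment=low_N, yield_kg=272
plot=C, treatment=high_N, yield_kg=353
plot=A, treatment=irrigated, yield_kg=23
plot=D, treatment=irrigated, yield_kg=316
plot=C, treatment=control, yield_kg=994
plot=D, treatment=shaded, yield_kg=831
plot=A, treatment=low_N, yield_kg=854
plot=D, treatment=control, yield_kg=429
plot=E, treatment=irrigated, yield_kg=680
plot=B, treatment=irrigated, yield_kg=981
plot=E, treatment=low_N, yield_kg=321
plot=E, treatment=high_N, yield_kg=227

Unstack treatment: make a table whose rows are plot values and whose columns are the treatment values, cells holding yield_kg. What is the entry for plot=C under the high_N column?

Wide layout: rows indexed by plot, columns are the 5 distinct treatment values (control, high_N, irrigated, shaded, low_N).
Cell (plot=C, treatment=high_N) draws from the long row where plot=C and treatment=high_N, which has yield_kg=353.

353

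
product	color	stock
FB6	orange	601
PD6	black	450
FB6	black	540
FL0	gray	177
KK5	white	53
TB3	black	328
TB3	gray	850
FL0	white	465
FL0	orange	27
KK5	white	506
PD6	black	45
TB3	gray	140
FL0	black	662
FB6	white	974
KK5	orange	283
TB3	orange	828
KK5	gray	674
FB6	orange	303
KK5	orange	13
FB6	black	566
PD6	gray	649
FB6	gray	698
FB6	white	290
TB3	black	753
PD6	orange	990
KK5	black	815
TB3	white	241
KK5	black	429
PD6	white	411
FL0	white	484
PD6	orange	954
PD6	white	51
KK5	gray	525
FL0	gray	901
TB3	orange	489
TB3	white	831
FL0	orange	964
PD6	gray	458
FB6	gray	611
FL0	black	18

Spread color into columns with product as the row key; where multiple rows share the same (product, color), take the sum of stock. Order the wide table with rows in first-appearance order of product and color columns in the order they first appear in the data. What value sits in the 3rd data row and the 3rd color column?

1078

With rows in first-appearance order of product, row 3 is product=FL0. color columns in first-appearance order: orange, black, gray, white; column 3 is gray.
Long rows with product=FL0, color=gray: 177 + 901 = 1078.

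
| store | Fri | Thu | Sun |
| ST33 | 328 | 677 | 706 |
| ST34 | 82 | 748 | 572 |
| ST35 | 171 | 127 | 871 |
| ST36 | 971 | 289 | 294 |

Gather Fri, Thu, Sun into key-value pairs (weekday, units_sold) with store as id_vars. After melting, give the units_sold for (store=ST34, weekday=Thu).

Unpivoting turns each (store, wide-column) pair into one long row.
The wide cell at row ST34, column Thu holds 748, so the long row (ST34, Thu) has units_sold=748.

748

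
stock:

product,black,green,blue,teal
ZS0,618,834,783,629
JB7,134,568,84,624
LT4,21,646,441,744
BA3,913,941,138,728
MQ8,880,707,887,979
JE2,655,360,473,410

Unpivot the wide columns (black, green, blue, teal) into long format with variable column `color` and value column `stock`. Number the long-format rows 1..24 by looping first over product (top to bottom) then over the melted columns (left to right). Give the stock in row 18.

707

24 rows total (6 × 4). Row 18: index ⌊(18-1)/4⌋ = 4 into product → MQ8; (18-1) mod 4 = 1 into the melted columns → green.
So row 18 is (MQ8, green, 707); stock = 707.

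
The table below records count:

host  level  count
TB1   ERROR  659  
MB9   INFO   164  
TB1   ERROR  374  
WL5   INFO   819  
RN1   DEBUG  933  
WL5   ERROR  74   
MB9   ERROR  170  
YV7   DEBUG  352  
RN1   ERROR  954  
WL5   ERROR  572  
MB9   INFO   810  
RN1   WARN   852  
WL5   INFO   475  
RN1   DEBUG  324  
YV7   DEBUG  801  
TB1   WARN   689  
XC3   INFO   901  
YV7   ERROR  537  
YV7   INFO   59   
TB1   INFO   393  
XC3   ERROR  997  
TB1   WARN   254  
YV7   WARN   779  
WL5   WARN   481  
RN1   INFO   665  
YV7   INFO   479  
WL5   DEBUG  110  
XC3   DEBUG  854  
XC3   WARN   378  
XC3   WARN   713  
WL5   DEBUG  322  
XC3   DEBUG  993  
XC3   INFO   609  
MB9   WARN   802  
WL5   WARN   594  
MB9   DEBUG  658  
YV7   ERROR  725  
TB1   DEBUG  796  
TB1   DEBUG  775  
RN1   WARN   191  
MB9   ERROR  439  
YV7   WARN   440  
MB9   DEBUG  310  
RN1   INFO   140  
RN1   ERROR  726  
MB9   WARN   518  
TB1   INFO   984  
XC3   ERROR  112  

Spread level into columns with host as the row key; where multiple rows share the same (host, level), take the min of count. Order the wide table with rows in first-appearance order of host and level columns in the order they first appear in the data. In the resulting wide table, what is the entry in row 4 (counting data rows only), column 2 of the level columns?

140

With rows in first-appearance order of host, row 4 is host=RN1. level columns in first-appearance order: ERROR, INFO, DEBUG, WARN; column 2 is INFO.
Long rows with host=RN1, level=INFO: min(665, 140) = 140.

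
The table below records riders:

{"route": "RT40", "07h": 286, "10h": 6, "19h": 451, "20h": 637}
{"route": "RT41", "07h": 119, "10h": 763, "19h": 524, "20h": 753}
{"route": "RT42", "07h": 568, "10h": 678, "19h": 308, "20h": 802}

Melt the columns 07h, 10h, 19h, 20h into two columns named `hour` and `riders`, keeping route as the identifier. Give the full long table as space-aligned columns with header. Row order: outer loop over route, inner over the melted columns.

Each (route, column) pair becomes one row: 3 × 4 = 12 rows.
For example, (RT40, 07h) → riders=286.

route  hour  riders
RT40   07h   286   
RT40   10h   6     
RT40   19h   451   
RT40   20h   637   
RT41   07h   119   
RT41   10h   763   
RT41   19h   524   
RT41   20h   753   
RT42   07h   568   
RT42   10h   678   
RT42   19h   308   
RT42   20h   802   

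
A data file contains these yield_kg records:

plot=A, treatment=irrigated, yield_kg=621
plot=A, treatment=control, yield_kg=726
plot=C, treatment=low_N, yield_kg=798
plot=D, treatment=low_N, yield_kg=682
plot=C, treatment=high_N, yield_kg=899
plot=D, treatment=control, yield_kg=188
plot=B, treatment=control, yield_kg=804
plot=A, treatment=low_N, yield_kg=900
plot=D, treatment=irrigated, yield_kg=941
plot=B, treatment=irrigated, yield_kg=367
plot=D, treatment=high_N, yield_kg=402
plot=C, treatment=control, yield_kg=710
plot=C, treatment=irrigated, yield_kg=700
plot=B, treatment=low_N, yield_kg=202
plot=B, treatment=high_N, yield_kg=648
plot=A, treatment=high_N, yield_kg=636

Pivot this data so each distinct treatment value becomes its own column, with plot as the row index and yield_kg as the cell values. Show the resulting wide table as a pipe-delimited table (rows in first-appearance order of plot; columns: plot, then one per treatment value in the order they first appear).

Columns: plot plus the 4 distinct treatment values (irrigated, control, low_N, high_N).
For example, row A column irrigated takes yield_kg=621 from the long row (A, irrigated).

| plot | irrigated | control | low_N | high_N |
| A | 621 | 726 | 900 | 636 |
| C | 700 | 710 | 798 | 899 |
| D | 941 | 188 | 682 | 402 |
| B | 367 | 804 | 202 | 648 |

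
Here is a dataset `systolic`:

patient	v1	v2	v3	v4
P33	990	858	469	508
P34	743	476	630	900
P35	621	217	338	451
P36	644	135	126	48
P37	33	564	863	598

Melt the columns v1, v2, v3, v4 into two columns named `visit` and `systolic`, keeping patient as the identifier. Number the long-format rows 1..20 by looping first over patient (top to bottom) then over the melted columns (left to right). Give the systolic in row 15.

126

20 rows total (5 × 4). Row 15: index ⌊(15-1)/4⌋ = 3 into patient → P36; (15-1) mod 4 = 2 into the melted columns → v3.
So row 15 is (P36, v3, 126); systolic = 126.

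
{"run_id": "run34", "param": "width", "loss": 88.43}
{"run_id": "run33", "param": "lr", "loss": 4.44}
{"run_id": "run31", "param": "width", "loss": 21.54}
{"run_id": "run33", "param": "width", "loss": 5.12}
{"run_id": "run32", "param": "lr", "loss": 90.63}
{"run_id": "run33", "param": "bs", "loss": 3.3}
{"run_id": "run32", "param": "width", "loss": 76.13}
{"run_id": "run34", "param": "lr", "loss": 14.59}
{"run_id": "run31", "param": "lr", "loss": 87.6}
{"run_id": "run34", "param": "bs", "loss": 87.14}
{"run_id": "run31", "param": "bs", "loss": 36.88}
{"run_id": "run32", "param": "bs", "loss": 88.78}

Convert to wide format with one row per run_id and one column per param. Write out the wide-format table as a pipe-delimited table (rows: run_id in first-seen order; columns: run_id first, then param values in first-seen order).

| run_id | width | lr | bs |
| run34 | 88.43 | 14.59 | 87.14 |
| run33 | 5.12 | 4.44 | 3.3 |
| run31 | 21.54 | 87.6 | 36.88 |
| run32 | 76.13 | 90.63 | 88.78 |

Columns: run_id plus the 3 distinct param values (width, lr, bs).
For example, row run34 column width takes loss=88.43 from the long row (run34, width).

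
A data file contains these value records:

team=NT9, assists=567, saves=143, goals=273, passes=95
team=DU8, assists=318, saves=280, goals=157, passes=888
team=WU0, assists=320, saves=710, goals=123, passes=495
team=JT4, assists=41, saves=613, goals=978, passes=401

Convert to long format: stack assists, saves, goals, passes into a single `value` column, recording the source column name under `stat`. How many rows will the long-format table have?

16

4 team values × 4 melted columns = 16 rows.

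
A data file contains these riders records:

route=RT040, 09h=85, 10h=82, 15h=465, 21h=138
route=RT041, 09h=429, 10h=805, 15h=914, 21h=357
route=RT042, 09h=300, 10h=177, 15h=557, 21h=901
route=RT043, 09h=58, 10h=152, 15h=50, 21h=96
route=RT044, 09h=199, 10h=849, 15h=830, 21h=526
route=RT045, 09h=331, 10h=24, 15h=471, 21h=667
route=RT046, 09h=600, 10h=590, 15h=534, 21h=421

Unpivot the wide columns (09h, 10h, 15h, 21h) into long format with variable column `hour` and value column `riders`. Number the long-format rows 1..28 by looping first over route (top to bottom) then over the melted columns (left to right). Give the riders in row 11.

28 rows total (7 × 4). Row 11: index ⌊(11-1)/4⌋ = 2 into route → RT042; (11-1) mod 4 = 2 into the melted columns → 15h.
So row 11 is (RT042, 15h, 557); riders = 557.

557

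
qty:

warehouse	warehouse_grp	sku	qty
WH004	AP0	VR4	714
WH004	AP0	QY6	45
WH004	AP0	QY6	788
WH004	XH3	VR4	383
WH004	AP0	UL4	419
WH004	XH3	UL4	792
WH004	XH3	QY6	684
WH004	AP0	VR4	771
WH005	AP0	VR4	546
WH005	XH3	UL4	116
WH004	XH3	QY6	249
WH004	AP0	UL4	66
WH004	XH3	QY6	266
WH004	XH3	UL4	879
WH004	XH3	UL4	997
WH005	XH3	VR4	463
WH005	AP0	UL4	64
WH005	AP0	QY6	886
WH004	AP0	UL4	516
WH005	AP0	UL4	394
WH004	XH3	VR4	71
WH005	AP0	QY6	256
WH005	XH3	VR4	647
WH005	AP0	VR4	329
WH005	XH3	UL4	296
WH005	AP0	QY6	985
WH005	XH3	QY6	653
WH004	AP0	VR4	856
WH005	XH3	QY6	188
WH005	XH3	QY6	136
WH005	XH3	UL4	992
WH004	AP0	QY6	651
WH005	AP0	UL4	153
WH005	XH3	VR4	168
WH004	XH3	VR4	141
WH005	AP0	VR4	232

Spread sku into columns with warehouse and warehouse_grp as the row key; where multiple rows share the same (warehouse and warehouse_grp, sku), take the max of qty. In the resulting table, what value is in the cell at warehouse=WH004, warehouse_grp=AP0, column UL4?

Rows with warehouse=WH004, warehouse_grp=AP0 and sku=UL4: qty values are 419, 66, 516.
max(419, 66, 516) = 516.

516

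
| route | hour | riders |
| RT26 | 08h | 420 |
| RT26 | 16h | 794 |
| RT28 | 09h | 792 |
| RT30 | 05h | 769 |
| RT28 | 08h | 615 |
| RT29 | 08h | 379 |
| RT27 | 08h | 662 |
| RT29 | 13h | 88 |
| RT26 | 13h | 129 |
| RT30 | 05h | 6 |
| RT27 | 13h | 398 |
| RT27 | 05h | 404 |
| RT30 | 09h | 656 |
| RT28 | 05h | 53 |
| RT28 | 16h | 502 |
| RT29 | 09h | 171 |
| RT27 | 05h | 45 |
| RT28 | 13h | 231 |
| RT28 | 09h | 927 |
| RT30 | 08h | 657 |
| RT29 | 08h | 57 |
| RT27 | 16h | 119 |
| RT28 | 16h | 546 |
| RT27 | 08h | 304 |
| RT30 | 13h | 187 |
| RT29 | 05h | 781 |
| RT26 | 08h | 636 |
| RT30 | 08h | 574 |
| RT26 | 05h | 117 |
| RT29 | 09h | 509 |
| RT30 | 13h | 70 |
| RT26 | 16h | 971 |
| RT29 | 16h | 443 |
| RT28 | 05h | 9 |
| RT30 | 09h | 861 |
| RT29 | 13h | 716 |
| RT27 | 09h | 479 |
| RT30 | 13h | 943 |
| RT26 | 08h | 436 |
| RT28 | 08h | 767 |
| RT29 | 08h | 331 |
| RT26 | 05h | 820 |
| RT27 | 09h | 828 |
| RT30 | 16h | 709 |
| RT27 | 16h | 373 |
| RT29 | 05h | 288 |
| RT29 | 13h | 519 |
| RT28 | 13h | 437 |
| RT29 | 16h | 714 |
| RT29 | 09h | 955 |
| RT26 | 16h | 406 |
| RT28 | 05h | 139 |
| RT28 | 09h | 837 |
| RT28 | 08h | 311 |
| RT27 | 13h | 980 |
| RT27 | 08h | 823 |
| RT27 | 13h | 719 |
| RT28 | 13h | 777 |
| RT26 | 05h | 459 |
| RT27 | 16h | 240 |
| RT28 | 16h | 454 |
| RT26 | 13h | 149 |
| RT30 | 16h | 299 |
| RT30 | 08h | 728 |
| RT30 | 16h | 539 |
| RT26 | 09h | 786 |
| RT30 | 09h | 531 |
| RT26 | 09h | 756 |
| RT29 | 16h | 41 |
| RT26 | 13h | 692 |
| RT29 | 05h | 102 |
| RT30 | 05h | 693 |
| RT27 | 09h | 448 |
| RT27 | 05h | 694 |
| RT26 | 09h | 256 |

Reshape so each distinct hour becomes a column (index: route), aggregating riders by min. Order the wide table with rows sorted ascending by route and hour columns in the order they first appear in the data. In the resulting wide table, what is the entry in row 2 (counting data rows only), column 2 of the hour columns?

With rows sorted ascending by route, row 2 is route=RT27. hour columns in first-appearance order: 08h, 16h, 09h, 05h, 13h; column 2 is 16h.
Long rows with route=RT27, hour=16h: min(119, 373, 240) = 119.

119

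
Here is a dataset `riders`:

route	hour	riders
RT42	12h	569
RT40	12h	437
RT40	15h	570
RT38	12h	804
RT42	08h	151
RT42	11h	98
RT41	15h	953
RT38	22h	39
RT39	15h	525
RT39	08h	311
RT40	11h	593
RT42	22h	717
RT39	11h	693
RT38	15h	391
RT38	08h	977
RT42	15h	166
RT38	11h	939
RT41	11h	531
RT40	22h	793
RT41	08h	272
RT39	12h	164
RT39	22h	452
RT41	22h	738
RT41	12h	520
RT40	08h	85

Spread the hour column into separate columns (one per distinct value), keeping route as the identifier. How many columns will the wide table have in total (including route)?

1 column for route plus 5 distinct hour values → 6 columns.

6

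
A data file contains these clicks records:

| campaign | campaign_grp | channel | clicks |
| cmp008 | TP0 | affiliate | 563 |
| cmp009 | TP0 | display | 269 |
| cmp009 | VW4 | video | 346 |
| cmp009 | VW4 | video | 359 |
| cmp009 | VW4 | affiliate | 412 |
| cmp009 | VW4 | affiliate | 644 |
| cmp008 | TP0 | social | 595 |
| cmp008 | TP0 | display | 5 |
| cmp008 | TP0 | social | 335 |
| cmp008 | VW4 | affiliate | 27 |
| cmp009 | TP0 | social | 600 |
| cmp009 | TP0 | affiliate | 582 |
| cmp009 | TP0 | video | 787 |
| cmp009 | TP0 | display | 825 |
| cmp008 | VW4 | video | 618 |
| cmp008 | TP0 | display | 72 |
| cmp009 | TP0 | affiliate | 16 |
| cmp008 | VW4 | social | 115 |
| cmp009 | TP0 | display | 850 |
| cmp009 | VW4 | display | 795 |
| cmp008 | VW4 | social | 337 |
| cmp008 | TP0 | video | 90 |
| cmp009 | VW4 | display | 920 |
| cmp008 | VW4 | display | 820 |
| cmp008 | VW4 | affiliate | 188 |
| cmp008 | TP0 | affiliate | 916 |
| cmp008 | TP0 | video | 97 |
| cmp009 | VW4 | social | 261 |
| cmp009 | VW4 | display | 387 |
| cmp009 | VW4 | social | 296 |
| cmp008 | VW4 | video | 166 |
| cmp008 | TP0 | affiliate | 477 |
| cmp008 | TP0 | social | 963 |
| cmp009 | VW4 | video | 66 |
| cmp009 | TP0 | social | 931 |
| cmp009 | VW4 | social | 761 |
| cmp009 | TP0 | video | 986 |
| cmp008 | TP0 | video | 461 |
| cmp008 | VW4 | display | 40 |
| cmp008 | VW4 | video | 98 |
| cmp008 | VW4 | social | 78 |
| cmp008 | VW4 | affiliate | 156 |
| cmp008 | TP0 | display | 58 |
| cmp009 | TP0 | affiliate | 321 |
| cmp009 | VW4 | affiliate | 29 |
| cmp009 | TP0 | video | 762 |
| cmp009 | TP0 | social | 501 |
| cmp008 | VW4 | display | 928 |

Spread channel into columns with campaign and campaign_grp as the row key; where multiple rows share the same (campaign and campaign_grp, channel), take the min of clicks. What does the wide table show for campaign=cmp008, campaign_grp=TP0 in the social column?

335

Rows with campaign=cmp008, campaign_grp=TP0 and channel=social: clicks values are 595, 335, 963.
min(595, 335, 963) = 335.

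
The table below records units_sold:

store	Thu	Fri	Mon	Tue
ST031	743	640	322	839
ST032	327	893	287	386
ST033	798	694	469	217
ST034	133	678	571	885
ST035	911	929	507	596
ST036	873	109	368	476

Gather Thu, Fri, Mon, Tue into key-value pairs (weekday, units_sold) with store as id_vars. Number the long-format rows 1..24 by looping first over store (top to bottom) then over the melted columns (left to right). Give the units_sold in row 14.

24 rows total (6 × 4). Row 14: index ⌊(14-1)/4⌋ = 3 into store → ST034; (14-1) mod 4 = 1 into the melted columns → Fri.
So row 14 is (ST034, Fri, 678); units_sold = 678.

678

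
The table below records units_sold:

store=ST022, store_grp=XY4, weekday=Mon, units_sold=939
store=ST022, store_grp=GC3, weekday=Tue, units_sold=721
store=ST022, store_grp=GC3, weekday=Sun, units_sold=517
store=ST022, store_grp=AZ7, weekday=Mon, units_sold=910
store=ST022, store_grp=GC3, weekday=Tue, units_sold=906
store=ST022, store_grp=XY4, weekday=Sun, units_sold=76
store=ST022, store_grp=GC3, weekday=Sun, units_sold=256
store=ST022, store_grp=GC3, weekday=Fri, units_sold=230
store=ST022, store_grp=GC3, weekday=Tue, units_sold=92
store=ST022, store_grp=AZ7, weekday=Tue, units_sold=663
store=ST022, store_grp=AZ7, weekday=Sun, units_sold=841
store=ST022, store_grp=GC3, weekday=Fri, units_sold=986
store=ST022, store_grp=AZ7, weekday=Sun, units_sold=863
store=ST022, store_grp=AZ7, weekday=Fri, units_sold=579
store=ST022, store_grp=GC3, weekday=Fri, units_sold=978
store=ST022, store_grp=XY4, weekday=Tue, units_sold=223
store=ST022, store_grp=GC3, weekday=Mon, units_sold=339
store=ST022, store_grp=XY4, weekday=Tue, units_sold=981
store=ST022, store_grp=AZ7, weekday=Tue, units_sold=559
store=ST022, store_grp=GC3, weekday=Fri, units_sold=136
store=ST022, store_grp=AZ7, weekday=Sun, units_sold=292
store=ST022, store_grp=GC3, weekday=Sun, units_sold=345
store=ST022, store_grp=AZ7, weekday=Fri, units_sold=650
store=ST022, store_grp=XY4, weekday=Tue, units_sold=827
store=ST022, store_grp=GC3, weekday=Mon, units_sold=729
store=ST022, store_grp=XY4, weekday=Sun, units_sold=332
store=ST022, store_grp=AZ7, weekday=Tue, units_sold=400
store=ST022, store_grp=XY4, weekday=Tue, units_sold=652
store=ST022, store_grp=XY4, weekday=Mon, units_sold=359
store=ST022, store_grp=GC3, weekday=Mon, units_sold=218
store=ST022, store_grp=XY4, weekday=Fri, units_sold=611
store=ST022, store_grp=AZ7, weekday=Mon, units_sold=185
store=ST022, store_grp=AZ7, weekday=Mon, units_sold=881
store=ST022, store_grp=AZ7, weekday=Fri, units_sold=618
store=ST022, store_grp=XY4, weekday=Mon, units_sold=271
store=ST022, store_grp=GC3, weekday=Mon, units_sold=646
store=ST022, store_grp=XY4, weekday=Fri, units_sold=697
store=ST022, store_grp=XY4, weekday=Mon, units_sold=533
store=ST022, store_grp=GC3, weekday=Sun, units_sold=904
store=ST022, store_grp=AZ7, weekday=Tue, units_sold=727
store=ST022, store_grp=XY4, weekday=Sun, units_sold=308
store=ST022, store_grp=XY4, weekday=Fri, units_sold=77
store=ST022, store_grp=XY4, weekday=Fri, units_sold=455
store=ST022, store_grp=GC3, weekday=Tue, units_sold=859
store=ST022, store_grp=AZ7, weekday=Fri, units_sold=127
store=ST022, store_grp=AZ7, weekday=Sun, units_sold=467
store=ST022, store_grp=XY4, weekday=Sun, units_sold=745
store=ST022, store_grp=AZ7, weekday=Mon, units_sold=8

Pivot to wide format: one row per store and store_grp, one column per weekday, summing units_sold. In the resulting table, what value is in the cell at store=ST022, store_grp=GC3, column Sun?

2022

Rows with store=ST022, store_grp=GC3 and weekday=Sun: units_sold values are 517, 256, 345, 904.
517 + 256 + 345 + 904 = 2022.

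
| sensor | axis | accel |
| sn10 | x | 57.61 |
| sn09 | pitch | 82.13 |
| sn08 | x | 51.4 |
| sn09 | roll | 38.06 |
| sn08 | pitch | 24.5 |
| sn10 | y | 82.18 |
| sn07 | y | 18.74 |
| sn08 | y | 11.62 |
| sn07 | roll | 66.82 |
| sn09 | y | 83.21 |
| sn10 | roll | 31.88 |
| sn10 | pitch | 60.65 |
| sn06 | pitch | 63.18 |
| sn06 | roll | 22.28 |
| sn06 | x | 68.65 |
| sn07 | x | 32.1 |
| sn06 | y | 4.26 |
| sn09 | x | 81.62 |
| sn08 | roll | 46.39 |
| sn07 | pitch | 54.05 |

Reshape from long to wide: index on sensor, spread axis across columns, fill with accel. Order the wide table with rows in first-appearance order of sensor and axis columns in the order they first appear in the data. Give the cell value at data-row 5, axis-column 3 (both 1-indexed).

22.28

With rows in first-appearance order of sensor, row 5 is sensor=sn06. axis columns in first-appearance order: x, pitch, roll, y; column 3 is roll.
Long rows with sensor=sn06, axis=roll: accel = 22.28.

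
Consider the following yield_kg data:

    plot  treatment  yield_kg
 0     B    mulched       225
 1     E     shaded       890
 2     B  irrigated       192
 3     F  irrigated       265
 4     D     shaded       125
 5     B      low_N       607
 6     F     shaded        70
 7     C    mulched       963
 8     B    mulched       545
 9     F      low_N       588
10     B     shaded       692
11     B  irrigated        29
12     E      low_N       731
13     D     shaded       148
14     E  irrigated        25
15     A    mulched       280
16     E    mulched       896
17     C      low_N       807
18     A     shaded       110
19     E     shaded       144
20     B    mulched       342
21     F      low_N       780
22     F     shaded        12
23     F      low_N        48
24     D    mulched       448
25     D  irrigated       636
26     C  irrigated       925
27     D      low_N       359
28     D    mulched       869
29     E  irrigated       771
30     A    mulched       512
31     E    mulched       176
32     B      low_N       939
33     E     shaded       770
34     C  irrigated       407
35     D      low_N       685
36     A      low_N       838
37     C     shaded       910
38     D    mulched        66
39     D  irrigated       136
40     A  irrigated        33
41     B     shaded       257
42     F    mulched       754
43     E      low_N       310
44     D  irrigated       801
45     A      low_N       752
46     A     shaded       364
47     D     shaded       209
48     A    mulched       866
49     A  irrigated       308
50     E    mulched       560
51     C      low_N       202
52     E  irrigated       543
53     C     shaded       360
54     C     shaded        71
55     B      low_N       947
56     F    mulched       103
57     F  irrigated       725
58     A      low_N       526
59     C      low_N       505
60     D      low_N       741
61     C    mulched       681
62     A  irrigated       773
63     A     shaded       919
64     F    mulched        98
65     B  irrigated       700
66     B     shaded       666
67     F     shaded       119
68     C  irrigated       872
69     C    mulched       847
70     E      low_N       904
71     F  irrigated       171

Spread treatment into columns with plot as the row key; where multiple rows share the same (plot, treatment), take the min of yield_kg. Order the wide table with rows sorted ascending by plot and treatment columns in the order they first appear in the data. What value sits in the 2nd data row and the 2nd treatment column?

With rows sorted ascending by plot, row 2 is plot=B. treatment columns in first-appearance order: mulched, shaded, irrigated, low_N; column 2 is shaded.
Long rows with plot=B, treatment=shaded: min(692, 257, 666) = 257.

257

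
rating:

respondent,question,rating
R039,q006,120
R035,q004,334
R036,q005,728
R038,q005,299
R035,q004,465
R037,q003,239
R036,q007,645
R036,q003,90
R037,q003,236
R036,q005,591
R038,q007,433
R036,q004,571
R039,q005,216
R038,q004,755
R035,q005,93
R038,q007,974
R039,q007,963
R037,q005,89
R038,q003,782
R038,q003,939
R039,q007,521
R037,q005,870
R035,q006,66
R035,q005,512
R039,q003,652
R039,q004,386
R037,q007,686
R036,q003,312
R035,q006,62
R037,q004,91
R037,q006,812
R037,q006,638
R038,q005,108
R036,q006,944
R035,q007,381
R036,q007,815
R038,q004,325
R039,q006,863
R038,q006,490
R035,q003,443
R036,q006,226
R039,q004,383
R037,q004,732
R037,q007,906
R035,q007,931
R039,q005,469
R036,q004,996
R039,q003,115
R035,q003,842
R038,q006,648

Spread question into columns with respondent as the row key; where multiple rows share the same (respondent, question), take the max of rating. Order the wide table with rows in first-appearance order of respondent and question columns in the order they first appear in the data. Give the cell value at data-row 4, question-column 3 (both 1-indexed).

299

With rows in first-appearance order of respondent, row 4 is respondent=R038. question columns in first-appearance order: q006, q004, q005, q003, q007; column 3 is q005.
Long rows with respondent=R038, question=q005: max(299, 108) = 299.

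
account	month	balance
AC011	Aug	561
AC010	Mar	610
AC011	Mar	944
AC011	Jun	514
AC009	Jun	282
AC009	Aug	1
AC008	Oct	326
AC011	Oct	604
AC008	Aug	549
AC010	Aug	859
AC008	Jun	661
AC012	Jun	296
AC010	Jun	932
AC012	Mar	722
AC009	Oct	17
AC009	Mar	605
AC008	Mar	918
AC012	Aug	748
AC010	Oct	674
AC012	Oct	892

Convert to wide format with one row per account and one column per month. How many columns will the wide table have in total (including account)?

5

1 column for account plus 4 distinct month values → 5 columns.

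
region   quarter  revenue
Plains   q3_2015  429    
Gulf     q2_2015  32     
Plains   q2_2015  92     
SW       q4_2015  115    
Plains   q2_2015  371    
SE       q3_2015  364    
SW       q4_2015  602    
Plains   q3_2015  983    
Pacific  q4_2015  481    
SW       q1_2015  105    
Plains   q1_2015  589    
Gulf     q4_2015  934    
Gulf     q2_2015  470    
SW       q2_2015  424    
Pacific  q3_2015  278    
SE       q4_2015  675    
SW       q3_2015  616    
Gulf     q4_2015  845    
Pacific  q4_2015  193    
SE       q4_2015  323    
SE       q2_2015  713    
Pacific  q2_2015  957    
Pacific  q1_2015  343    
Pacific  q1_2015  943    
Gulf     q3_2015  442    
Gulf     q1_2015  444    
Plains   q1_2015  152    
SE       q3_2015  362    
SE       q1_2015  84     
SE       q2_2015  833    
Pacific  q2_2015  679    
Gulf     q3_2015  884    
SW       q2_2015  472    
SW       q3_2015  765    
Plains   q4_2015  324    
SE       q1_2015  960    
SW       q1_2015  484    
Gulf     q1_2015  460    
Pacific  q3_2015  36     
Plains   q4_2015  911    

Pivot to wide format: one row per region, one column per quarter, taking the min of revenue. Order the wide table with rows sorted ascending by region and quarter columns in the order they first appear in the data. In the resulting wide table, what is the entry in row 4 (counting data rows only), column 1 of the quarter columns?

With rows sorted ascending by region, row 4 is region=SE. quarter columns in first-appearance order: q3_2015, q2_2015, q4_2015, q1_2015; column 1 is q3_2015.
Long rows with region=SE, quarter=q3_2015: min(364, 362) = 362.

362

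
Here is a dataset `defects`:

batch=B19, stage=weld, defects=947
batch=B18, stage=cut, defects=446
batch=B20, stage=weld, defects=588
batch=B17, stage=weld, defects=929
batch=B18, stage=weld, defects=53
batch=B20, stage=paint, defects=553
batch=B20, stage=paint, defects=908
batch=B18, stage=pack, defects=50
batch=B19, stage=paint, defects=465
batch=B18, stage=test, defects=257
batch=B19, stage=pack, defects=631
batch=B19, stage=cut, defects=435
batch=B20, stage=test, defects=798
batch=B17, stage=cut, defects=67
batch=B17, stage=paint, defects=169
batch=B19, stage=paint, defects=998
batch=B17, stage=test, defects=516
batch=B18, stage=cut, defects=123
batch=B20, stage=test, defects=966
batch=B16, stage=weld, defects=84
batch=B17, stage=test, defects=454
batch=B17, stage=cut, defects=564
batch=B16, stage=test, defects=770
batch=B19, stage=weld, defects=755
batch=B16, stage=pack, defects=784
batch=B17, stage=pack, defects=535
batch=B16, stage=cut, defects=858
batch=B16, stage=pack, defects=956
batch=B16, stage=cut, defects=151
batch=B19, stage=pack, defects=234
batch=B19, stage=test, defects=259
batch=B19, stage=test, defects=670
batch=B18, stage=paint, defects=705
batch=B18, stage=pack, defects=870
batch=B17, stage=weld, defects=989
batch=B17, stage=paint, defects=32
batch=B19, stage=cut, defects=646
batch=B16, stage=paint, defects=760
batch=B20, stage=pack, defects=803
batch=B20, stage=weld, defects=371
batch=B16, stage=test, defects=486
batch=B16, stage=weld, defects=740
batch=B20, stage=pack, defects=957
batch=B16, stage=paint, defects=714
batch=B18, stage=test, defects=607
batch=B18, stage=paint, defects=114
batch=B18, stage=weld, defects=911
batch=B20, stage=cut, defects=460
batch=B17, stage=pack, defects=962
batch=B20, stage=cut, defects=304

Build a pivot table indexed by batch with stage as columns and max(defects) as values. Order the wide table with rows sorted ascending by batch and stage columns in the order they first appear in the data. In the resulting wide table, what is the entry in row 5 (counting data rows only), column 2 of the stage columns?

With rows sorted ascending by batch, row 5 is batch=B20. stage columns in first-appearance order: weld, cut, paint, pack, test; column 2 is cut.
Long rows with batch=B20, stage=cut: max(460, 304) = 460.

460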